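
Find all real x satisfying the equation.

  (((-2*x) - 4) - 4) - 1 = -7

Step 1. [(((-2*x) - 4) - 4) - 1 = -7] the outer -1 inverts by adding 1. So sub: ((-2*x) - 4) - 4 = -6.
Step 2. [((-2*x) - 4) - 4 = -6] the outer -4 inverts by adding 4 ⇒ sub: (-2*x) - 4 = -2.
Step 3. [(-2*x) - 4 = -2] -2 | LHS and -2 | -2: pull -2 out ⇒ factor: x + 2 = 1.
Step 4. [x + 2 = 1] +2 is outermost — subtract 2 both sides. So sub: x = -1.

Answer: x ∈ {-1}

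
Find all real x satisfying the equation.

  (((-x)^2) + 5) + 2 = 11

Step 1. [(((-x)^2) + 5) + 2 = 11] the outer +2 inverts by subtracting 2. So sub: ((-x)^2) + 5 = 9.
Step 2. [((-x)^2) + 5 = 9] subtract 5: x sits inside (… + 5) ⇒ sub: (-x)^2 = 4.
Step 3. [(-x)^2 = 4] √ both sides: 4 ≥ 0 gives two branches. So sqrt: -x = 2 or -2.
Step 4. [-x = 2 or -2] LHS negated; negate both sides. So neg: x = -2 or 2.

Answer: x ∈ {-2, 2}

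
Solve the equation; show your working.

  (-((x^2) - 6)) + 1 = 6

Step 1. [(-((x^2) - 6)) + 1 = 6] +1 is outermost — subtract 1 both sides ⇒ sub: -((x^2) - 6) = 5.
Step 2. [-((x^2) - 6) = 5] LHS negated; negate both sides ⇒ neg: (x^2) - 6 = -5.
Step 3. [(x^2) - 6 = -5] the outer -6 inverts by adding 6 ⇒ sub: x^2 = 1.
Step 4. [x^2 = 1] √ both sides: 1 ≥ 0 gives two branches. So sqrt: x = 1 or -1.

Answer: x ∈ {-1, 1}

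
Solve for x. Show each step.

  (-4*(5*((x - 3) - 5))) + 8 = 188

Step 1. [(-4*(5*((x - 3) - 5))) + 8 = 188] common factor -4 (LHS and 188) — divide through, so factor: (5*((x - 3) - 5)) - 2 = -47.
Step 2. [(5*((x - 3) - 5)) - 2 = -47] add 2: x sits inside (… - 2). So sub: 5*((x - 3) - 5) = -45.
Step 3. [5*((x - 3) - 5) = -45] divide by the outer 5 ⇒ div: (x - 3) - 5 = -9.
Step 4. [(x - 3) - 5 = -9] 5 comes off first (add 5) ⇒ sub: x - 3 = -4.
Step 5. [x - 3 = -4] peel the -3: add 3 from each side, so sub: x = -1.

Answer: x ∈ {-1}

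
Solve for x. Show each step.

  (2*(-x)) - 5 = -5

Step 1. [(2*(-x)) - 5 = -5] peel the -5: add 5 from each side ⇒ sub: 2*(-x) = 0.
Step 2. [2*(-x) = 0] divide by the outer 2. So div: -x = 0.
Step 3. [-x = 0] leading − — multiply by −1, so neg: x = 0.

Answer: x ∈ {0}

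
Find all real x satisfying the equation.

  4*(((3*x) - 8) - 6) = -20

Step 1. [4*(((3*x) - 8) - 6) = -20] leading coefficient 4: divide by 4, so div: ((3*x) - 8) - 6 = -5.
Step 2. [((3*x) - 8) - 6 = -5] -6 is outermost — add 6 both sides. So sub: (3*x) - 8 = 1.
Step 3. [(3*x) - 8 = 1] peel the -8: add 8 from each side ⇒ sub: 3*x = 9.
Step 4. [3*x = 9] leading coefficient 3: divide by 3 ⇒ div: x = 3.

Answer: x ∈ {3}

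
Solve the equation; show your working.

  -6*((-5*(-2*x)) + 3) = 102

Step 1. [-6*((-5*(-2*x)) + 3) = 102] leading coefficient -6: divide by -6 ⇒ div: (-5*(-2*x)) + 3 = -17.
Step 2. [(-5*(-2*x)) + 3 = -17] peel the +3: subtract 3 from each side, so sub: -5*(-2*x) = -20.
Step 3. [-5*(-2*x) = -20] divide by the outer -5, so div: -2*x = 4.
Step 4. [-2*x = 4] -2·(inner) — divide through by -2. So div: x = -2.

Answer: x ∈ {-2}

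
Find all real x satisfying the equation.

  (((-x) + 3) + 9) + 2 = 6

Step 1. [(((-x) + 3) + 9) + 2 = 6] 2 comes off first (subtract 2). So sub: ((-x) + 3) + 9 = 4.
Step 2. [((-x) + 3) + 9 = 4] peel the +9: subtract 9 from each side. So sub: (-x) + 3 = -5.
Step 3. [(-x) + 3 = -5] +3 is outermost — subtract 3 both sides ⇒ sub: -x = -8.
Step 4. [-x = -8] LHS negated; negate both sides, so neg: x = 8.

Answer: x ∈ {8}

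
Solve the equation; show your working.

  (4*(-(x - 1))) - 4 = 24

Step 1. [(4*(-(x - 1))) - 4 = 24] common factor 4 (LHS and 24) — divide through, so factor: (-(x - 1)) - 1 = 6.
Step 2. [(-(x - 1)) - 1 = 6] the outer -1 inverts by adding 1. So sub: -(x - 1) = 7.
Step 3. [-(x - 1) = 7] flip signs both sides. So neg: x - 1 = -7.
Step 4. [x - 1 = -7] peel the -1: add 1 from each side. So sub: x = -6.

Answer: x ∈ {-6}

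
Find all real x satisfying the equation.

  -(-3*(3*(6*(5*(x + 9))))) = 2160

Step 1. [-(-3*(3*(6*(5*(x + 9))))) = 2160] leading − — multiply by −1, so neg: -3*(3*(6*(5*(x + 9)))) = -2160.
Step 2. [-3*(3*(6*(5*(x + 9)))) = -2160] divide by the outer -3 ⇒ div: 3*(6*(5*(x + 9))) = 720.
Step 3. [3*(6*(5*(x + 9))) = 720] leading coefficient 3: divide by 3. So div: 6*(5*(x + 9)) = 240.
Step 4. [6*(5*(x + 9)) = 240] 6·(inner) — divide through by 6. So div: 5*(x + 9) = 40.
Step 5. [5*(x + 9) = 40] 5 out front; divide by 5. So div: x + 9 = 8.
Step 6. [x + 9 = 8] the outer +9 inverts by subtracting 9. So sub: x = -1.

Answer: x ∈ {-1}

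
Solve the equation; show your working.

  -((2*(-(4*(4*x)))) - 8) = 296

Step 1. [-((2*(-(4*(4*x)))) - 8) = 296] LHS negated; negate both sides, so neg: (2*(-(4*(4*x)))) - 8 = -296.
Step 2. [(2*(-(4*(4*x)))) - 8 = -296] 2 divides every term; factor it out ⇒ factor: (-(4*(4*x))) - 4 = -148.
Step 3. [(-(4*(4*x))) - 4 = -148] add 4: x sits inside (… - 4) ⇒ sub: -(4*(4*x)) = -144.
Step 4. [-(4*(4*x)) = -144] leading − — multiply by −1, so neg: 4*(4*x) = 144.
Step 5. [4*(4*x) = 144] leading coefficient 4: divide by 4 ⇒ div: 4*x = 36.
Step 6. [4*x = 36] 4·(inner) — divide through by 4, so div: x = 9.

Answer: x ∈ {9}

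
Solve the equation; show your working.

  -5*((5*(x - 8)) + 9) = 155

Step 1. [-5*((5*(x - 8)) + 9) = 155] LHS = -5·(…); ÷-5 both sides ⇒ div: (5*(x - 8)) + 9 = -31.
Step 2. [(5*(x - 8)) + 9 = -31] +9 is outermost — subtract 9 both sides ⇒ sub: 5*(x - 8) = -40.
Step 3. [5*(x - 8) = -40] divide by the outer 5 ⇒ div: x - 8 = -8.
Step 4. [x - 8 = -8] peel the -8: add 8 from each side, so sub: x = 0.

Answer: x ∈ {0}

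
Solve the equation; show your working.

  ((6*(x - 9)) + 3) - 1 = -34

Step 1. [((6*(x - 9)) + 3) - 1 = -34] the outer -1 inverts by adding 1 ⇒ sub: (6*(x - 9)) + 3 = -33.
Step 2. [(6*(x - 9)) + 3 = -33] 3 comes off first (subtract 3). So sub: 6*(x - 9) = -36.
Step 3. [6*(x - 9) = -36] 6 out front; divide by 6 ⇒ div: x - 9 = -6.
Step 4. [x - 9 = -6] add 9: x sits inside (… - 9). So sub: x = 3.

Answer: x ∈ {3}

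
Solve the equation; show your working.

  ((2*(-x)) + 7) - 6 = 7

Step 1. [((2*(-x)) + 7) - 6 = 7] -6 is outermost — add 6 both sides ⇒ sub: (2*(-x)) + 7 = 13.
Step 2. [(2*(-x)) + 7 = 13] +7 is outermost — subtract 7 both sides, so sub: 2*(-x) = 6.
Step 3. [2*(-x) = 6] leading coefficient 2: divide by 2. So div: -x = 3.
Step 4. [-x = 3] flip signs both sides. So neg: x = -3.

Answer: x ∈ {-3}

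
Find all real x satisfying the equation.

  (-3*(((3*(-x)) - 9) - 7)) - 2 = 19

Step 1. [(-3*(((3*(-x)) - 9) - 7)) - 2 = 19] 2 comes off first (add 2) ⇒ sub: -3*(((3*(-x)) - 9) - 7) = 21.
Step 2. [-3*(((3*(-x)) - 9) - 7) = 21] LHS = -3·(…); ÷-3 both sides. So div: ((3*(-x)) - 9) - 7 = -7.
Step 3. [((3*(-x)) - 9) - 7 = -7] add 7: x sits inside (… - 7). So sub: (3*(-x)) - 9 = 0.
Step 4. [(3*(-x)) - 9 = 0] common factor 3 (LHS and 0) — divide through ⇒ factor: (-x) - 3 = 0.
Step 5. [(-x) - 3 = 0] the outer -3 inverts by adding 3, so sub: -x = 3.
Step 6. [-x = 3] flip signs both sides ⇒ neg: x = -3.

Answer: x ∈ {-3}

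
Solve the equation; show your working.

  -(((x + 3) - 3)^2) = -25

Step 1. [-(((x + 3) - 3)^2) = -25] leading − — multiply by −1 ⇒ neg: ((x + 3) - 3)^2 = 25.
Step 2. [((x + 3) - 3)^2 = 25] LHS squared, RHS 25 ≥ 0: apply √ (±), so sqrt: (x + 3) - 3 = 5 or -5.
Step 3. [(x + 3) - 3 = 5 or -5] peel the -3: add 3 from each side. So sub: x + 3 = 8 or -2.
Step 4. [x + 3 = 8 or -2] peel the +3: subtract 3 from each side ⇒ sub: x = 5 or -5.

Answer: x ∈ {-5, 5}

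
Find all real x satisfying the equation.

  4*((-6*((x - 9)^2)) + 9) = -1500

Step 1. [4*((-6*((x - 9)^2)) + 9) = -1500] 4 out front; divide by 4. So div: (-6*((x - 9)^2)) + 9 = -375.
Step 2. [(-6*((x - 9)^2)) + 9 = -375] +9 is outermost — subtract 9 both sides ⇒ sub: -6*((x - 9)^2) = -384.
Step 3. [-6*((x - 9)^2) = -384] -6 out front; divide by -6. So div: (x - 9)^2 = 64.
Step 4. [(x - 9)^2 = 64] √ both sides: 64 ≥ 0 gives two branches ⇒ sqrt: x - 9 = 8 or -8.
Step 5. [x - 9 = 8 or -8] the outer -9 inverts by adding 9, so sub: x = 17 or 1.

Answer: x ∈ {1, 17}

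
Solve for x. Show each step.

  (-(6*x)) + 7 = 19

Step 1. [(-(6*x)) + 7 = 19] +7 is outermost — subtract 7 both sides, so sub: -(6*x) = 12.
Step 2. [-(6*x) = 12] LHS negated; negate both sides. So neg: 6*x = -12.
Step 3. [6*x = -12] 6·(inner) — divide through by 6, so div: x = -2.

Answer: x ∈ {-2}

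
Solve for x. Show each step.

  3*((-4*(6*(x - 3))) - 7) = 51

Step 1. [3*((-4*(6*(x - 3))) - 7) = 51] leading coefficient 3: divide by 3. So div: (-4*(6*(x - 3))) - 7 = 17.
Step 2. [(-4*(6*(x - 3))) - 7 = 17] 7 comes off first (add 7), so sub: -4*(6*(x - 3)) = 24.
Step 3. [-4*(6*(x - 3)) = 24] -4·(inner) — divide through by -4, so div: 6*(x - 3) = -6.
Step 4. [6*(x - 3) = -6] LHS = 6·(…); ÷6 both sides ⇒ div: x - 3 = -1.
Step 5. [x - 3 = -1] -3 is outermost — add 3 both sides ⇒ sub: x = 2.

Answer: x ∈ {2}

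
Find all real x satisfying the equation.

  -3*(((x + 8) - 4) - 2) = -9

Step 1. [-3*(((x + 8) - 4) - 2) = -9] -3 out front; divide by -3. So div: ((x + 8) - 4) - 2 = 3.
Step 2. [((x + 8) - 4) - 2 = 3] -2 is outermost — add 2 both sides, so sub: (x + 8) - 4 = 5.
Step 3. [(x + 8) - 4 = 5] peel the -4: add 4 from each side. So sub: x + 8 = 9.
Step 4. [x + 8 = 9] peel the +8: subtract 8 from each side. So sub: x = 1.

Answer: x ∈ {1}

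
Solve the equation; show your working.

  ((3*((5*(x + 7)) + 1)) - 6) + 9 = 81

Step 1. [((3*((5*(x + 7)) + 1)) - 6) + 9 = 81] subtract 9: x sits inside (… + 9) ⇒ sub: (3*((5*(x + 7)) + 1)) - 6 = 72.
Step 2. [(3*((5*(x + 7)) + 1)) - 6 = 72] -6 is outermost — add 6 both sides ⇒ sub: 3*((5*(x + 7)) + 1) = 78.
Step 3. [3*((5*(x + 7)) + 1) = 78] LHS = 3·(…); ÷3 both sides. So div: (5*(x + 7)) + 1 = 26.
Step 4. [(5*(x + 7)) + 1 = 26] the outer +1 inverts by subtracting 1 ⇒ sub: 5*(x + 7) = 25.
Step 5. [5*(x + 7) = 25] LHS = 5·(…); ÷5 both sides, so div: x + 7 = 5.
Step 6. [x + 7 = 5] peel the +7: subtract 7 from each side ⇒ sub: x = -2.

Answer: x ∈ {-2}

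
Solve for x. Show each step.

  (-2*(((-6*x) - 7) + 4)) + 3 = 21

Step 1. [(-2*(((-6*x) - 7) + 4)) + 3 = 21] +3 is outermost — subtract 3 both sides ⇒ sub: -2*(((-6*x) - 7) + 4) = 18.
Step 2. [-2*(((-6*x) - 7) + 4) = 18] divide by the outer -2. So div: ((-6*x) - 7) + 4 = -9.
Step 3. [((-6*x) - 7) + 4 = -9] +4 is outermost — subtract 4 both sides, so sub: (-6*x) - 7 = -13.
Step 4. [(-6*x) - 7 = -13] add 7: x sits inside (… - 7), so sub: -6*x = -6.
Step 5. [-6*x = -6] leading coefficient -6: divide by -6 ⇒ div: x = 1.

Answer: x ∈ {1}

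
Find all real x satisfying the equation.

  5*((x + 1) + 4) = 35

Step 1. [5*((x + 1) + 4) = 35] LHS = 5·(…); ÷5 both sides ⇒ div: (x + 1) + 4 = 7.
Step 2. [(x + 1) + 4 = 7] +4 is outermost — subtract 4 both sides, so sub: x + 1 = 3.
Step 3. [x + 1 = 3] peel the +1: subtract 1 from each side. So sub: x = 2.

Answer: x ∈ {2}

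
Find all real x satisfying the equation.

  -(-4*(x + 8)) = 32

Step 1. [-(-4*(x + 8)) = 32] flip signs both sides, so neg: -4*(x + 8) = -32.
Step 2. [-4*(x + 8) = -32] -4·(inner) — divide through by -4. So div: x + 8 = 8.
Step 3. [x + 8 = 8] the outer +8 inverts by subtracting 8 ⇒ sub: x = 0.

Answer: x ∈ {0}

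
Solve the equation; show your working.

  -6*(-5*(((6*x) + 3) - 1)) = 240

Step 1. [-6*(-5*(((6*x) + 3) - 1)) = 240] leading coefficient -6: divide by -6. So div: -5*(((6*x) + 3) - 1) = -40.
Step 2. [-5*(((6*x) + 3) - 1) = -40] -5·(inner) — divide through by -5 ⇒ div: ((6*x) + 3) - 1 = 8.
Step 3. [((6*x) + 3) - 1 = 8] -1 is outermost — add 1 both sides. So sub: (6*x) + 3 = 9.
Step 4. [(6*x) + 3 = 9] peel the +3: subtract 3 from each side. So sub: 6*x = 6.
Step 5. [6*x = 6] leading coefficient 6: divide by 6, so div: x = 1.

Answer: x ∈ {1}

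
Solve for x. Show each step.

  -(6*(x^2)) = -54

Step 1. [-(6*(x^2)) = -54] flip signs both sides, so neg: 6*(x^2) = 54.
Step 2. [6*(x^2) = 54] 6·(inner) — divide through by 6, so div: x^2 = 9.
Step 3. [x^2 = 9] LHS squared, RHS 9 ≥ 0: apply √ (±) ⇒ sqrt: x = 3 or -3.

Answer: x ∈ {-3, 3}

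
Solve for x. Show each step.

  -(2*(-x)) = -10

Step 1. [-(2*(-x)) = -10] LHS negated; negate both sides, so neg: 2*(-x) = 10.
Step 2. [2*(-x) = 10] LHS = 2·(…); ÷2 both sides, so div: -x = 5.
Step 3. [-x = 5] LHS negated; negate both sides ⇒ neg: x = -5.

Answer: x ∈ {-5}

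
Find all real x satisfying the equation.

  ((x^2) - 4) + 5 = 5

Step 1. [((x^2) - 4) + 5 = 5] subtract 5: x sits inside (… + 5). So sub: (x^2) - 4 = 0.
Step 2. [(x^2) - 4 = 0] 4 comes off first (add 4). So sub: x^2 = 4.
Step 3. [x^2 = 4] √ both sides: 4 ≥ 0 gives two branches. So sqrt: x = 2 or -2.

Answer: x ∈ {-2, 2}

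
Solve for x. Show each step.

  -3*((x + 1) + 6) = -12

Step 1. [-3*((x + 1) + 6) = -12] divide by the outer -3, so div: (x + 1) + 6 = 4.
Step 2. [(x + 1) + 6 = 4] the outer +6 inverts by subtracting 6, so sub: x + 1 = -2.
Step 3. [x + 1 = -2] +1 is outermost — subtract 1 both sides ⇒ sub: x = -3.

Answer: x ∈ {-3}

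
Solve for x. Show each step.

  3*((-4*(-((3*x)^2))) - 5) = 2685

Step 1. [3*((-4*(-((3*x)^2))) - 5) = 2685] 3 out front; divide by 3. So div: (-4*(-((3*x)^2))) - 5 = 895.
Step 2. [(-4*(-((3*x)^2))) - 5 = 895] peel the -5: add 5 from each side. So sub: -4*(-((3*x)^2)) = 900.
Step 3. [-4*(-((3*x)^2)) = 900] -4 out front; divide by -4, so div: -((3*x)^2) = -225.
Step 4. [-((3*x)^2) = -225] LHS negated; negate both sides ⇒ neg: (3*x)^2 = 225.
Step 5. [(3*x)^2 = 225] LHS squared, RHS 225 ≥ 0: apply √ (±) ⇒ sqrt: 3*x = 15 or -15.
Step 6. [3*x = 15 or -15] leading coefficient 3: divide by 3 ⇒ div: x = 5 or -5.

Answer: x ∈ {-5, 5}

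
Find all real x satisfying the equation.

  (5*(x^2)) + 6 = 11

Step 1. [(5*(x^2)) + 6 = 11] 6 comes off first (subtract 6) ⇒ sub: 5*(x^2) = 5.
Step 2. [5*(x^2) = 5] LHS = 5·(…); ÷5 both sides. So div: x^2 = 1.
Step 3. [x^2 = 1] √ both sides: 1 ≥ 0 gives two branches, so sqrt: x = 1 or -1.

Answer: x ∈ {-1, 1}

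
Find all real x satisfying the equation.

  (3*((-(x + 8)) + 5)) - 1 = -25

Step 1. [(3*((-(x + 8)) + 5)) - 1 = -25] -1 is outermost — add 1 both sides, so sub: 3*((-(x + 8)) + 5) = -24.
Step 2. [3*((-(x + 8)) + 5) = -24] 3·(inner) — divide through by 3. So div: (-(x + 8)) + 5 = -8.
Step 3. [(-(x + 8)) + 5 = -8] peel the +5: subtract 5 from each side, so sub: -(x + 8) = -13.
Step 4. [-(x + 8) = -13] LHS negated; negate both sides, so neg: x + 8 = 13.
Step 5. [x + 8 = 13] +8 is outermost — subtract 8 both sides, so sub: x = 5.

Answer: x ∈ {5}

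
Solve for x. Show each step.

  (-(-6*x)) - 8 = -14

Step 1. [(-(-6*x)) - 8 = -14] add 8: x sits inside (… - 8) ⇒ sub: -(-6*x) = -6.
Step 2. [-(-6*x) = -6] LHS negated; negate both sides, so neg: -6*x = 6.
Step 3. [-6*x = 6] leading coefficient -6: divide by -6 ⇒ div: x = -1.

Answer: x ∈ {-1}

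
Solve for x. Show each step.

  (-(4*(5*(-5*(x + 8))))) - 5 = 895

Step 1. [(-(4*(5*(-5*(x + 8))))) - 5 = 895] peel the -5: add 5 from each side. So sub: -(4*(5*(-5*(x + 8)))) = 900.
Step 2. [-(4*(5*(-5*(x + 8)))) = 900] flip signs both sides, so neg: 4*(5*(-5*(x + 8))) = -900.
Step 3. [4*(5*(-5*(x + 8))) = -900] 4 out front; divide by 4. So div: 5*(-5*(x + 8)) = -225.
Step 4. [5*(-5*(x + 8)) = -225] divide by the outer 5, so div: -5*(x + 8) = -45.
Step 5. [-5*(x + 8) = -45] divide by the outer -5. So div: x + 8 = 9.
Step 6. [x + 8 = 9] peel the +8: subtract 8 from each side ⇒ sub: x = 1.

Answer: x ∈ {1}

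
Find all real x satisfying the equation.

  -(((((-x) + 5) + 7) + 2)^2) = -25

Step 1. [-(((((-x) + 5) + 7) + 2)^2) = -25] LHS negated; negate both sides ⇒ neg: ((((-x) + 5) + 7) + 2)^2 = 25.
Step 2. [((((-x) + 5) + 7) + 2)^2 = 25] 25 ≥ 0, LHS is (·)² — take ±√, so sqrt: (((-x) + 5) + 7) + 2 = 5 or -5.
Step 3. [(((-x) + 5) + 7) + 2 = 5 or -5] +2 is outermost — subtract 2 both sides, so sub: ((-x) + 5) + 7 = 3 or -7.
Step 4. [((-x) + 5) + 7 = 3 or -7] 7 comes off first (subtract 7). So sub: (-x) + 5 = -4 or -14.
Step 5. [(-x) + 5 = -4 or -14] +5 is outermost — subtract 5 both sides, so sub: -x = -9 or -19.
Step 6. [-x = -9 or -19] flip signs both sides. So neg: x = 9 or 19.

Answer: x ∈ {9, 19}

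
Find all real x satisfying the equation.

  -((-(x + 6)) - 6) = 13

Step 1. [-((-(x + 6)) - 6) = 13] flip signs both sides, so neg: (-(x + 6)) - 6 = -13.
Step 2. [(-(x + 6)) - 6 = -13] 6 comes off first (add 6). So sub: -(x + 6) = -7.
Step 3. [-(x + 6) = -7] LHS negated; negate both sides. So neg: x + 6 = 7.
Step 4. [x + 6 = 7] peel the +6: subtract 6 from each side ⇒ sub: x = 1.

Answer: x ∈ {1}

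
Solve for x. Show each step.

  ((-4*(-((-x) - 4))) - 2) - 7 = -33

Step 1. [((-4*(-((-x) - 4))) - 2) - 7 = -33] 7 comes off first (add 7), so sub: (-4*(-((-x) - 4))) - 2 = -26.
Step 2. [(-4*(-((-x) - 4))) - 2 = -26] -2 is outermost — add 2 both sides ⇒ sub: -4*(-((-x) - 4)) = -24.
Step 3. [-4*(-((-x) - 4)) = -24] LHS = -4·(…); ÷-4 both sides ⇒ div: -((-x) - 4) = 6.
Step 4. [-((-x) - 4) = 6] flip signs both sides ⇒ neg: (-x) - 4 = -6.
Step 5. [(-x) - 4 = -6] add 4: x sits inside (… - 4). So sub: -x = -2.
Step 6. [-x = -2] flip signs both sides ⇒ neg: x = 2.

Answer: x ∈ {2}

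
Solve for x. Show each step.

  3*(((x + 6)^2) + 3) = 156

Step 1. [3*(((x + 6)^2) + 3) = 156] divide by the outer 3. So div: ((x + 6)^2) + 3 = 52.
Step 2. [((x + 6)^2) + 3 = 52] the outer +3 inverts by subtracting 3. So sub: (x + 6)^2 = 49.
Step 3. [(x + 6)^2 = 49] √ both sides: 49 ≥ 0 gives two branches ⇒ sqrt: x + 6 = 7 or -7.
Step 4. [x + 6 = 7 or -7] the outer +6 inverts by subtracting 6. So sub: x = 1 or -13.

Answer: x ∈ {-13, 1}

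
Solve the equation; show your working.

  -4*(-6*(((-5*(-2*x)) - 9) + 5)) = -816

Step 1. [-4*(-6*(((-5*(-2*x)) - 9) + 5)) = -816] LHS = -4·(…); ÷-4 both sides, so div: -6*(((-5*(-2*x)) - 9) + 5) = 204.
Step 2. [-6*(((-5*(-2*x)) - 9) + 5) = 204] leading coefficient -6: divide by -6. So div: ((-5*(-2*x)) - 9) + 5 = -34.
Step 3. [((-5*(-2*x)) - 9) + 5 = -34] +5 is outermost — subtract 5 both sides ⇒ sub: (-5*(-2*x)) - 9 = -39.
Step 4. [(-5*(-2*x)) - 9 = -39] the outer -9 inverts by adding 9. So sub: -5*(-2*x) = -30.
Step 5. [-5*(-2*x) = -30] leading coefficient -5: divide by -5 ⇒ div: -2*x = 6.
Step 6. [-2*x = 6] -2·(inner) — divide through by -2 ⇒ div: x = -3.

Answer: x ∈ {-3}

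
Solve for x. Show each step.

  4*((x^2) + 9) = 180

Step 1. [4*((x^2) + 9) = 180] 4·(inner) — divide through by 4, so div: (x^2) + 9 = 45.
Step 2. [(x^2) + 9 = 45] the outer +9 inverts by subtracting 9. So sub: x^2 = 36.
Step 3. [x^2 = 36] 36 ≥ 0, LHS is (·)² — take ±√ ⇒ sqrt: x = 6 or -6.

Answer: x ∈ {-6, 6}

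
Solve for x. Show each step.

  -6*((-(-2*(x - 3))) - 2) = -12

Step 1. [-6*((-(-2*(x - 3))) - 2) = -12] leading coefficient -6: divide by -6, so div: (-(-2*(x - 3))) - 2 = 2.
Step 2. [(-(-2*(x - 3))) - 2 = 2] add 2: x sits inside (… - 2). So sub: -(-2*(x - 3)) = 4.
Step 3. [-(-2*(x - 3)) = 4] flip signs both sides. So neg: -2*(x - 3) = -4.
Step 4. [-2*(x - 3) = -4] -2·(inner) — divide through by -2, so div: x - 3 = 2.
Step 5. [x - 3 = 2] add 3: x sits inside (… - 3) ⇒ sub: x = 5.

Answer: x ∈ {5}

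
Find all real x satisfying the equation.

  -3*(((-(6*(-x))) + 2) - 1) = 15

Step 1. [-3*(((-(6*(-x))) + 2) - 1) = 15] LHS = -3·(…); ÷-3 both sides. So div: ((-(6*(-x))) + 2) - 1 = -5.
Step 2. [((-(6*(-x))) + 2) - 1 = -5] peel the -1: add 1 from each side. So sub: (-(6*(-x))) + 2 = -4.
Step 3. [(-(6*(-x))) + 2 = -4] the outer +2 inverts by subtracting 2. So sub: -(6*(-x)) = -6.
Step 4. [-(6*(-x)) = -6] flip signs both sides ⇒ neg: 6*(-x) = 6.
Step 5. [6*(-x) = 6] 6 out front; divide by 6 ⇒ div: -x = 1.
Step 6. [-x = 1] flip signs both sides ⇒ neg: x = -1.

Answer: x ∈ {-1}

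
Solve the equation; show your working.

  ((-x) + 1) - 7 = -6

Step 1. [((-x) + 1) - 7 = -6] 7 comes off first (add 7), so sub: (-x) + 1 = 1.
Step 2. [(-x) + 1 = 1] peel the +1: subtract 1 from each side, so sub: -x = 0.
Step 3. [-x = 0] leading − — multiply by −1. So neg: x = 0.

Answer: x ∈ {0}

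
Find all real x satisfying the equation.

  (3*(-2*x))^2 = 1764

Step 1. [(3*(-2*x))^2 = 1764] √ both sides: 1764 ≥ 0 gives two branches, so sqrt: 3*(-2*x) = 42 or -42.
Step 2. [3*(-2*x) = 42 or -42] LHS = 3·(…); ÷3 both sides ⇒ div: -2*x = 14 or -14.
Step 3. [-2*x = 14 or -14] LHS = -2·(…); ÷-2 both sides, so div: x = -7 or 7.

Answer: x ∈ {-7, 7}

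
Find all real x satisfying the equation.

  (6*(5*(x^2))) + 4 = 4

Step 1. [(6*(5*(x^2))) + 4 = 4] +4 is outermost — subtract 4 both sides, so sub: 6*(5*(x^2)) = 0.
Step 2. [6*(5*(x^2)) = 0] leading coefficient 6: divide by 6. So div: 5*(x^2) = 0.
Step 3. [5*(x^2) = 0] divide by the outer 5 ⇒ div: x^2 = 0.
Step 4. [x^2 = 0] LHS squared, RHS 0 ≥ 0: apply √ (±) ⇒ sqrt: x = 0.

Answer: x ∈ {0}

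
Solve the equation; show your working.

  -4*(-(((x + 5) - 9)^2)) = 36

Step 1. [-4*(-(((x + 5) - 9)^2)) = 36] leading coefficient -4: divide by -4 ⇒ div: -(((x + 5) - 9)^2) = -9.
Step 2. [-(((x + 5) - 9)^2) = -9] leading − — multiply by −1. So neg: ((x + 5) - 9)^2 = 9.
Step 3. [((x + 5) - 9)^2 = 9] √ both sides: 9 ≥ 0 gives two branches. So sqrt: (x + 5) - 9 = 3 or -3.
Step 4. [(x + 5) - 9 = 3 or -3] the outer -9 inverts by adding 9, so sub: x + 5 = 12 or 6.
Step 5. [x + 5 = 12 or 6] the outer +5 inverts by subtracting 5 ⇒ sub: x = 7 or 1.

Answer: x ∈ {1, 7}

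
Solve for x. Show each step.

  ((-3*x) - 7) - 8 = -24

Step 1. [((-3*x) - 7) - 8 = -24] add 8: x sits inside (… - 8) ⇒ sub: (-3*x) - 7 = -16.
Step 2. [(-3*x) - 7 = -16] -7 is outermost — add 7 both sides. So sub: -3*x = -9.
Step 3. [-3*x = -9] divide by the outer -3 ⇒ div: x = 3.

Answer: x ∈ {3}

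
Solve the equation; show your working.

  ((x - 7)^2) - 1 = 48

Step 1. [((x - 7)^2) - 1 = 48] the outer -1 inverts by adding 1. So sub: (x - 7)^2 = 49.
Step 2. [(x - 7)^2 = 49] 49 ≥ 0, LHS is (·)² — take ±√, so sqrt: x - 7 = 7 or -7.
Step 3. [x - 7 = 7 or -7] the outer -7 inverts by adding 7 ⇒ sub: x = 14 or 0.

Answer: x ∈ {0, 14}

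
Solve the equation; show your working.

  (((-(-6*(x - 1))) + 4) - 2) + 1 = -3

Step 1. [(((-(-6*(x - 1))) + 4) - 2) + 1 = -3] the outer +1 inverts by subtracting 1. So sub: ((-(-6*(x - 1))) + 4) - 2 = -4.
Step 2. [((-(-6*(x - 1))) + 4) - 2 = -4] peel the -2: add 2 from each side, so sub: (-(-6*(x - 1))) + 4 = -2.
Step 3. [(-(-6*(x - 1))) + 4 = -2] peel the +4: subtract 4 from each side ⇒ sub: -(-6*(x - 1)) = -6.
Step 4. [-(-6*(x - 1)) = -6] flip signs both sides ⇒ neg: -6*(x - 1) = 6.
Step 5. [-6*(x - 1) = 6] divide by the outer -6 ⇒ div: x - 1 = -1.
Step 6. [x - 1 = -1] the outer -1 inverts by adding 1, so sub: x = 0.

Answer: x ∈ {0}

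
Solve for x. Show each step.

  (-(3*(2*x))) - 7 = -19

Step 1. [(-(3*(2*x))) - 7 = -19] the outer -7 inverts by adding 7, so sub: -(3*(2*x)) = -12.
Step 2. [-(3*(2*x)) = -12] flip signs both sides, so neg: 3*(2*x) = 12.
Step 3. [3*(2*x) = 12] LHS = 3·(…); ÷3 both sides ⇒ div: 2*x = 4.
Step 4. [2*x = 4] 2·(inner) — divide through by 2, so div: x = 2.

Answer: x ∈ {2}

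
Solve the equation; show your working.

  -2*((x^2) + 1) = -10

Step 1. [-2*((x^2) + 1) = -10] -2·(inner) — divide through by -2, so div: (x^2) + 1 = 5.
Step 2. [(x^2) + 1 = 5] +1 is outermost — subtract 1 both sides. So sub: x^2 = 4.
Step 3. [x^2 = 4] √ both sides: 4 ≥ 0 gives two branches. So sqrt: x = 2 or -2.

Answer: x ∈ {-2, 2}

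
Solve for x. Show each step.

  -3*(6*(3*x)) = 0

Step 1. [-3*(6*(3*x)) = 0] divide by the outer -3. So div: 6*(3*x) = 0.
Step 2. [6*(3*x) = 0] 6·(inner) — divide through by 6. So div: 3*x = 0.
Step 3. [3*x = 0] 3 out front; divide by 3 ⇒ div: x = 0.

Answer: x ∈ {0}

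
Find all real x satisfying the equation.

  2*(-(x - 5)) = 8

Step 1. [2*(-(x - 5)) = 8] 2 out front; divide by 2 ⇒ div: -(x - 5) = 4.
Step 2. [-(x - 5) = 4] flip signs both sides ⇒ neg: x - 5 = -4.
Step 3. [x - 5 = -4] peel the -5: add 5 from each side, so sub: x = 1.

Answer: x ∈ {1}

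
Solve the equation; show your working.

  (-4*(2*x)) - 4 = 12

Step 1. [(-4*(2*x)) - 4 = 12] -4 divides every term; factor it out. So factor: (2*x) + 1 = -3.
Step 2. [(2*x) + 1 = -3] 1 comes off first (subtract 1) ⇒ sub: 2*x = -4.
Step 3. [2*x = -4] 2 out front; divide by 2, so div: x = -2.

Answer: x ∈ {-2}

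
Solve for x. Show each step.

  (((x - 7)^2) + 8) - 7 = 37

Step 1. [(((x - 7)^2) + 8) - 7 = 37] 7 comes off first (add 7). So sub: ((x - 7)^2) + 8 = 44.
Step 2. [((x - 7)^2) + 8 = 44] the outer +8 inverts by subtracting 8, so sub: (x - 7)^2 = 36.
Step 3. [(x - 7)^2 = 36] LHS squared, RHS 36 ≥ 0: apply √ (±) ⇒ sqrt: x - 7 = 6 or -6.
Step 4. [x - 7 = 6 or -6] the outer -7 inverts by adding 7. So sub: x = 13 or 1.

Answer: x ∈ {1, 13}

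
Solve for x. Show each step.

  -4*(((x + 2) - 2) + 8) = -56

Step 1. [-4*(((x + 2) - 2) + 8) = -56] LHS = -4·(…); ÷-4 both sides ⇒ div: ((x + 2) - 2) + 8 = 14.
Step 2. [((x + 2) - 2) + 8 = 14] the outer +8 inverts by subtracting 8, so sub: (x + 2) - 2 = 6.
Step 3. [(x + 2) - 2 = 6] add 2: x sits inside (… - 2), so sub: x + 2 = 8.
Step 4. [x + 2 = 8] +2 is outermost — subtract 2 both sides. So sub: x = 6.

Answer: x ∈ {6}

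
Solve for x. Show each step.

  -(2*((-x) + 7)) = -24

Step 1. [-(2*((-x) + 7)) = -24] flip signs both sides ⇒ neg: 2*((-x) + 7) = 24.
Step 2. [2*((-x) + 7) = 24] 2 out front; divide by 2 ⇒ div: (-x) + 7 = 12.
Step 3. [(-x) + 7 = 12] subtract 7: x sits inside (… + 7) ⇒ sub: -x = 5.
Step 4. [-x = 5] LHS negated; negate both sides ⇒ neg: x = -5.

Answer: x ∈ {-5}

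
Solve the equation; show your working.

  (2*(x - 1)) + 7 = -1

Step 1. [(2*(x - 1)) + 7 = -1] 7 comes off first (subtract 7). So sub: 2*(x - 1) = -8.
Step 2. [2*(x - 1) = -8] LHS = 2·(…); ÷2 both sides. So div: x - 1 = -4.
Step 3. [x - 1 = -4] add 1: x sits inside (… - 1), so sub: x = -3.

Answer: x ∈ {-3}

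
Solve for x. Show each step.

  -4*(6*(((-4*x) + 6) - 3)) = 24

Step 1. [-4*(6*(((-4*x) + 6) - 3)) = 24] -4 out front; divide by -4. So div: 6*(((-4*x) + 6) - 3) = -6.
Step 2. [6*(((-4*x) + 6) - 3) = -6] divide by the outer 6. So div: ((-4*x) + 6) - 3 = -1.
Step 3. [((-4*x) + 6) - 3 = -1] 3 comes off first (add 3) ⇒ sub: (-4*x) + 6 = 2.
Step 4. [(-4*x) + 6 = 2] +6 is outermost — subtract 6 both sides. So sub: -4*x = -4.
Step 5. [-4*x = -4] LHS = -4·(…); ÷-4 both sides ⇒ div: x = 1.

Answer: x ∈ {1}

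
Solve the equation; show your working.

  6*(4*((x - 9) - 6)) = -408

Step 1. [6*(4*((x - 9) - 6)) = -408] divide by the outer 6 ⇒ div: 4*((x - 9) - 6) = -68.
Step 2. [4*((x - 9) - 6) = -68] leading coefficient 4: divide by 4 ⇒ div: (x - 9) - 6 = -17.
Step 3. [(x - 9) - 6 = -17] 6 comes off first (add 6) ⇒ sub: x - 9 = -11.
Step 4. [x - 9 = -11] add 9: x sits inside (… - 9). So sub: x = -2.

Answer: x ∈ {-2}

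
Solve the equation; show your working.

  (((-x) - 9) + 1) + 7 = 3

Step 1. [(((-x) - 9) + 1) + 7 = 3] peel the +7: subtract 7 from each side, so sub: ((-x) - 9) + 1 = -4.
Step 2. [((-x) - 9) + 1 = -4] subtract 1: x sits inside (… + 1) ⇒ sub: (-x) - 9 = -5.
Step 3. [(-x) - 9 = -5] add 9: x sits inside (… - 9). So sub: -x = 4.
Step 4. [-x = 4] leading − — multiply by −1. So neg: x = -4.

Answer: x ∈ {-4}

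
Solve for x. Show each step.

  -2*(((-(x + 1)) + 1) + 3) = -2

Step 1. [-2*(((-(x + 1)) + 1) + 3) = -2] divide by the outer -2. So div: ((-(x + 1)) + 1) + 3 = 1.
Step 2. [((-(x + 1)) + 1) + 3 = 1] subtract 3: x sits inside (… + 3). So sub: (-(x + 1)) + 1 = -2.
Step 3. [(-(x + 1)) + 1 = -2] peel the +1: subtract 1 from each side, so sub: -(x + 1) = -3.
Step 4. [-(x + 1) = -3] leading − — multiply by −1. So neg: x + 1 = 3.
Step 5. [x + 1 = 3] peel the +1: subtract 1 from each side. So sub: x = 2.

Answer: x ∈ {2}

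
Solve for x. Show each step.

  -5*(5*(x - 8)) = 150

Step 1. [-5*(5*(x - 8)) = 150] -5 out front; divide by -5, so div: 5*(x - 8) = -30.
Step 2. [5*(x - 8) = -30] 5·(inner) — divide through by 5. So div: x - 8 = -6.
Step 3. [x - 8 = -6] peel the -8: add 8 from each side ⇒ sub: x = 2.

Answer: x ∈ {2}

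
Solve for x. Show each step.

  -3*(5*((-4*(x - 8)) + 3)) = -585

Step 1. [-3*(5*((-4*(x - 8)) + 3)) = -585] LHS = -3·(…); ÷-3 both sides. So div: 5*((-4*(x - 8)) + 3) = 195.
Step 2. [5*((-4*(x - 8)) + 3) = 195] 5·(inner) — divide through by 5 ⇒ div: (-4*(x - 8)) + 3 = 39.
Step 3. [(-4*(x - 8)) + 3 = 39] 3 comes off first (subtract 3). So sub: -4*(x - 8) = 36.
Step 4. [-4*(x - 8) = 36] -4·(inner) — divide through by -4. So div: x - 8 = -9.
Step 5. [x - 8 = -9] 8 comes off first (add 8) ⇒ sub: x = -1.

Answer: x ∈ {-1}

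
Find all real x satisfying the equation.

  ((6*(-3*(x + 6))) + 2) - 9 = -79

Step 1. [((6*(-3*(x + 6))) + 2) - 9 = -79] 9 comes off first (add 9). So sub: (6*(-3*(x + 6))) + 2 = -70.
Step 2. [(6*(-3*(x + 6))) + 2 = -70] +2 is outermost — subtract 2 both sides ⇒ sub: 6*(-3*(x + 6)) = -72.
Step 3. [6*(-3*(x + 6)) = -72] LHS = 6·(…); ÷6 both sides, so div: -3*(x + 6) = -12.
Step 4. [-3*(x + 6) = -12] LHS = -3·(…); ÷-3 both sides. So div: x + 6 = 4.
Step 5. [x + 6 = 4] subtract 6: x sits inside (… + 6), so sub: x = -2.

Answer: x ∈ {-2}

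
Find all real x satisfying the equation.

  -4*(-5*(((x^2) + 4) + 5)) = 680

Step 1. [-4*(-5*(((x^2) + 4) + 5)) = 680] leading coefficient -4: divide by -4, so div: -5*(((x^2) + 4) + 5) = -170.
Step 2. [-5*(((x^2) + 4) + 5) = -170] LHS = -5·(…); ÷-5 both sides. So div: ((x^2) + 4) + 5 = 34.
Step 3. [((x^2) + 4) + 5 = 34] peel the +5: subtract 5 from each side ⇒ sub: (x^2) + 4 = 29.
Step 4. [(x^2) + 4 = 29] 4 comes off first (subtract 4), so sub: x^2 = 25.
Step 5. [x^2 = 25] √ both sides: 25 ≥ 0 gives two branches, so sqrt: x = 5 or -5.

Answer: x ∈ {-5, 5}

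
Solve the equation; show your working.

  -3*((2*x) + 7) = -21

Step 1. [-3*((2*x) + 7) = -21] -3·(inner) — divide through by -3 ⇒ div: (2*x) + 7 = 7.
Step 2. [(2*x) + 7 = 7] 7 comes off first (subtract 7), so sub: 2*x = 0.
Step 3. [2*x = 0] LHS = 2·(…); ÷2 both sides, so div: x = 0.

Answer: x ∈ {0}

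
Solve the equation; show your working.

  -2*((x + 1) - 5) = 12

Step 1. [-2*((x + 1) - 5) = 12] -2 out front; divide by -2, so div: (x + 1) - 5 = -6.
Step 2. [(x + 1) - 5 = -6] 5 comes off first (add 5), so sub: x + 1 = -1.
Step 3. [x + 1 = -1] +1 is outermost — subtract 1 both sides ⇒ sub: x = -2.

Answer: x ∈ {-2}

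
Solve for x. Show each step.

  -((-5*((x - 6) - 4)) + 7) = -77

Step 1. [-((-5*((x - 6) - 4)) + 7) = -77] flip signs both sides ⇒ neg: (-5*((x - 6) - 4)) + 7 = 77.
Step 2. [(-5*((x - 6) - 4)) + 7 = 77] the outer +7 inverts by subtracting 7 ⇒ sub: -5*((x - 6) - 4) = 70.
Step 3. [-5*((x - 6) - 4) = 70] LHS = -5·(…); ÷-5 both sides. So div: (x - 6) - 4 = -14.
Step 4. [(x - 6) - 4 = -14] add 4: x sits inside (… - 4). So sub: x - 6 = -10.
Step 5. [x - 6 = -10] peel the -6: add 6 from each side, so sub: x = -4.

Answer: x ∈ {-4}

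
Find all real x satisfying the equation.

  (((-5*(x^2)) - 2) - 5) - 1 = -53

Step 1. [(((-5*(x^2)) - 2) - 5) - 1 = -53] -1 is outermost — add 1 both sides ⇒ sub: ((-5*(x^2)) - 2) - 5 = -52.
Step 2. [((-5*(x^2)) - 2) - 5 = -52] peel the -5: add 5 from each side ⇒ sub: (-5*(x^2)) - 2 = -47.
Step 3. [(-5*(x^2)) - 2 = -47] the outer -2 inverts by adding 2, so sub: -5*(x^2) = -45.
Step 4. [-5*(x^2) = -45] leading coefficient -5: divide by -5, so div: x^2 = 9.
Step 5. [x^2 = 9] LHS squared, RHS 9 ≥ 0: apply √ (±). So sqrt: x = 3 or -3.

Answer: x ∈ {-3, 3}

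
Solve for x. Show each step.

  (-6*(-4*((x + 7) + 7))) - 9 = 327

Step 1. [(-6*(-4*((x + 7) + 7))) - 9 = 327] peel the -9: add 9 from each side. So sub: -6*(-4*((x + 7) + 7)) = 336.
Step 2. [-6*(-4*((x + 7) + 7)) = 336] divide by the outer -6. So div: -4*((x + 7) + 7) = -56.
Step 3. [-4*((x + 7) + 7) = -56] -4·(inner) — divide through by -4. So div: (x + 7) + 7 = 14.
Step 4. [(x + 7) + 7 = 14] peel the +7: subtract 7 from each side. So sub: x + 7 = 7.
Step 5. [x + 7 = 7] the outer +7 inverts by subtracting 7. So sub: x = 0.

Answer: x ∈ {0}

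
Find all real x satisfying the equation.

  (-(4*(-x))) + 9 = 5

Step 1. [(-(4*(-x))) + 9 = 5] 9 comes off first (subtract 9), so sub: -(4*(-x)) = -4.
Step 2. [-(4*(-x)) = -4] LHS negated; negate both sides, so neg: 4*(-x) = 4.
Step 3. [4*(-x) = 4] 4·(inner) — divide through by 4, so div: -x = 1.
Step 4. [-x = 1] flip signs both sides ⇒ neg: x = -1.

Answer: x ∈ {-1}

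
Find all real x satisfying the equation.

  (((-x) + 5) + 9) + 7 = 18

Step 1. [(((-x) + 5) + 9) + 7 = 18] +7 is outermost — subtract 7 both sides ⇒ sub: ((-x) + 5) + 9 = 11.
Step 2. [((-x) + 5) + 9 = 11] +9 is outermost — subtract 9 both sides, so sub: (-x) + 5 = 2.
Step 3. [(-x) + 5 = 2] peel the +5: subtract 5 from each side ⇒ sub: -x = -3.
Step 4. [-x = -3] leading − — multiply by −1, so neg: x = 3.

Answer: x ∈ {3}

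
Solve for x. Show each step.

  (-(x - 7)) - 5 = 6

Step 1. [(-(x - 7)) - 5 = 6] the outer -5 inverts by adding 5. So sub: -(x - 7) = 11.
Step 2. [-(x - 7) = 11] LHS negated; negate both sides ⇒ neg: x - 7 = -11.
Step 3. [x - 7 = -11] peel the -7: add 7 from each side, so sub: x = -4.

Answer: x ∈ {-4}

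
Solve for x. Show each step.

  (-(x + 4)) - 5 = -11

Step 1. [(-(x + 4)) - 5 = -11] -5 is outermost — add 5 both sides, so sub: -(x + 4) = -6.
Step 2. [-(x + 4) = -6] leading − — multiply by −1. So neg: x + 4 = 6.
Step 3. [x + 4 = 6] 4 comes off first (subtract 4) ⇒ sub: x = 2.

Answer: x ∈ {2}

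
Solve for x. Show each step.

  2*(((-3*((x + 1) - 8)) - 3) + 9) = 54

Step 1. [2*(((-3*((x + 1) - 8)) - 3) + 9) = 54] LHS = 2·(…); ÷2 both sides. So div: ((-3*((x + 1) - 8)) - 3) + 9 = 27.
Step 2. [((-3*((x + 1) - 8)) - 3) + 9 = 27] the outer +9 inverts by subtracting 9 ⇒ sub: (-3*((x + 1) - 8)) - 3 = 18.
Step 3. [(-3*((x + 1) - 8)) - 3 = 18] -3 divides every term; factor it out ⇒ factor: ((x + 1) - 8) + 1 = -6.
Step 4. [((x + 1) - 8) + 1 = -6] peel the +1: subtract 1 from each side ⇒ sub: (x + 1) - 8 = -7.
Step 5. [(x + 1) - 8 = -7] add 8: x sits inside (… - 8). So sub: x + 1 = 1.
Step 6. [x + 1 = 1] 1 comes off first (subtract 1) ⇒ sub: x = 0.

Answer: x ∈ {0}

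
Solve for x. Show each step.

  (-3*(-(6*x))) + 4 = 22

Step 1. [(-3*(-(6*x))) + 4 = 22] 4 comes off first (subtract 4), so sub: -3*(-(6*x)) = 18.
Step 2. [-3*(-(6*x)) = 18] -3·(inner) — divide through by -3. So div: -(6*x) = -6.
Step 3. [-(6*x) = -6] flip signs both sides, so neg: 6*x = 6.
Step 4. [6*x = 6] leading coefficient 6: divide by 6, so div: x = 1.

Answer: x ∈ {1}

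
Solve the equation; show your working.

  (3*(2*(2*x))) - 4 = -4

Step 1. [(3*(2*(2*x))) - 4 = -4] -4 is outermost — add 4 both sides. So sub: 3*(2*(2*x)) = 0.
Step 2. [3*(2*(2*x)) = 0] leading coefficient 3: divide by 3. So div: 2*(2*x) = 0.
Step 3. [2*(2*x) = 0] divide by the outer 2. So div: 2*x = 0.
Step 4. [2*x = 0] LHS = 2·(…); ÷2 both sides ⇒ div: x = 0.

Answer: x ∈ {0}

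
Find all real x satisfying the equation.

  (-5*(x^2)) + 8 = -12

Step 1. [(-5*(x^2)) + 8 = -12] the outer +8 inverts by subtracting 8, so sub: -5*(x^2) = -20.
Step 2. [-5*(x^2) = -20] -5·(inner) — divide through by -5 ⇒ div: x^2 = 4.
Step 3. [x^2 = 4] √ both sides: 4 ≥ 0 gives two branches, so sqrt: x = 2 or -2.

Answer: x ∈ {-2, 2}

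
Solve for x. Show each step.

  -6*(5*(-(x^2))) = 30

Step 1. [-6*(5*(-(x^2))) = 30] -6·(inner) — divide through by -6, so div: 5*(-(x^2)) = -5.
Step 2. [5*(-(x^2)) = -5] divide by the outer 5. So div: -(x^2) = -1.
Step 3. [-(x^2) = -1] leading − — multiply by −1, so neg: x^2 = 1.
Step 4. [x^2 = 1] √ both sides: 1 ≥ 0 gives two branches ⇒ sqrt: x = 1 or -1.

Answer: x ∈ {-1, 1}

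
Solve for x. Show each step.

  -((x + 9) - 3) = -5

Step 1. [-((x + 9) - 3) = -5] LHS negated; negate both sides ⇒ neg: (x + 9) - 3 = 5.
Step 2. [(x + 9) - 3 = 5] the outer -3 inverts by adding 3 ⇒ sub: x + 9 = 8.
Step 3. [x + 9 = 8] the outer +9 inverts by subtracting 9 ⇒ sub: x = -1.

Answer: x ∈ {-1}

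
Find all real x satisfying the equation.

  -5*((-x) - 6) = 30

Step 1. [-5*((-x) - 6) = 30] -5 out front; divide by -5. So div: (-x) - 6 = -6.
Step 2. [(-x) - 6 = -6] the outer -6 inverts by adding 6 ⇒ sub: -x = 0.
Step 3. [-x = 0] leading − — multiply by −1, so neg: x = 0.

Answer: x ∈ {0}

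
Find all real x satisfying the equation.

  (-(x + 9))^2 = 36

Step 1. [(-(x + 9))^2 = 36] 36 ≥ 0, LHS is (·)² — take ±√ ⇒ sqrt: -(x + 9) = 6 or -6.
Step 2. [-(x + 9) = 6 or -6] flip signs both sides. So neg: x + 9 = -6 or 6.
Step 3. [x + 9 = -6 or 6] subtract 9: x sits inside (… + 9), so sub: x = -15 or -3.

Answer: x ∈ {-15, -3}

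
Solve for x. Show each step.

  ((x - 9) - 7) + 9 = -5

Step 1. [((x - 9) - 7) + 9 = -5] 9 comes off first (subtract 9), so sub: (x - 9) - 7 = -14.
Step 2. [(x - 9) - 7 = -14] 7 comes off first (add 7). So sub: x - 9 = -7.
Step 3. [x - 9 = -7] the outer -9 inverts by adding 9 ⇒ sub: x = 2.

Answer: x ∈ {2}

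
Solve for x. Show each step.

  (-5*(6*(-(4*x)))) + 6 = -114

Step 1. [(-5*(6*(-(4*x)))) + 6 = -114] +6 is outermost — subtract 6 both sides. So sub: -5*(6*(-(4*x))) = -120.
Step 2. [-5*(6*(-(4*x))) = -120] LHS = -5·(…); ÷-5 both sides, so div: 6*(-(4*x)) = 24.
Step 3. [6*(-(4*x)) = 24] leading coefficient 6: divide by 6. So div: -(4*x) = 4.
Step 4. [-(4*x) = 4] flip signs both sides ⇒ neg: 4*x = -4.
Step 5. [4*x = -4] LHS = 4·(…); ÷4 both sides, so div: x = -1.

Answer: x ∈ {-1}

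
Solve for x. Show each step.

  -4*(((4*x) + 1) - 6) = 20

Step 1. [-4*(((4*x) + 1) - 6) = 20] -4·(inner) — divide through by -4 ⇒ div: ((4*x) + 1) - 6 = -5.
Step 2. [((4*x) + 1) - 6 = -5] peel the -6: add 6 from each side. So sub: (4*x) + 1 = 1.
Step 3. [(4*x) + 1 = 1] the outer +1 inverts by subtracting 1. So sub: 4*x = 0.
Step 4. [4*x = 0] 4 out front; divide by 4, so div: x = 0.

Answer: x ∈ {0}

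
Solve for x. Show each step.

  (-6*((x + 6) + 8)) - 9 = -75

Step 1. [(-6*((x + 6) + 8)) - 9 = -75] add 9: x sits inside (… - 9) ⇒ sub: -6*((x + 6) + 8) = -66.
Step 2. [-6*((x + 6) + 8) = -66] -6·(inner) — divide through by -6. So div: (x + 6) + 8 = 11.
Step 3. [(x + 6) + 8 = 11] peel the +8: subtract 8 from each side ⇒ sub: x + 6 = 3.
Step 4. [x + 6 = 3] 6 comes off first (subtract 6), so sub: x = -3.

Answer: x ∈ {-3}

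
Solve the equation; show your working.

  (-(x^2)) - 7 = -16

Step 1. [(-(x^2)) - 7 = -16] the outer -7 inverts by adding 7. So sub: -(x^2) = -9.
Step 2. [-(x^2) = -9] flip signs both sides, so neg: x^2 = 9.
Step 3. [x^2 = 9] LHS squared, RHS 9 ≥ 0: apply √ (±). So sqrt: x = 3 or -3.

Answer: x ∈ {-3, 3}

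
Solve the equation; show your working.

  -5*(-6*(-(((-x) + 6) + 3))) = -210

Step 1. [-5*(-6*(-(((-x) + 6) + 3))) = -210] LHS = -5·(…); ÷-5 both sides ⇒ div: -6*(-(((-x) + 6) + 3)) = 42.
Step 2. [-6*(-(((-x) + 6) + 3)) = 42] LHS = -6·(…); ÷-6 both sides ⇒ div: -(((-x) + 6) + 3) = -7.
Step 3. [-(((-x) + 6) + 3) = -7] flip signs both sides. So neg: ((-x) + 6) + 3 = 7.
Step 4. [((-x) + 6) + 3 = 7] +3 is outermost — subtract 3 both sides, so sub: (-x) + 6 = 4.
Step 5. [(-x) + 6 = 4] 6 comes off first (subtract 6) ⇒ sub: -x = -2.
Step 6. [-x = -2] flip signs both sides. So neg: x = 2.

Answer: x ∈ {2}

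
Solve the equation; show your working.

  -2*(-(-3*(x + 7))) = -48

Step 1. [-2*(-(-3*(x + 7))) = -48] -2 out front; divide by -2 ⇒ div: -(-3*(x + 7)) = 24.
Step 2. [-(-3*(x + 7)) = 24] flip signs both sides ⇒ neg: -3*(x + 7) = -24.
Step 3. [-3*(x + 7) = -24] leading coefficient -3: divide by -3 ⇒ div: x + 7 = 8.
Step 4. [x + 7 = 8] +7 is outermost — subtract 7 both sides ⇒ sub: x = 1.

Answer: x ∈ {1}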